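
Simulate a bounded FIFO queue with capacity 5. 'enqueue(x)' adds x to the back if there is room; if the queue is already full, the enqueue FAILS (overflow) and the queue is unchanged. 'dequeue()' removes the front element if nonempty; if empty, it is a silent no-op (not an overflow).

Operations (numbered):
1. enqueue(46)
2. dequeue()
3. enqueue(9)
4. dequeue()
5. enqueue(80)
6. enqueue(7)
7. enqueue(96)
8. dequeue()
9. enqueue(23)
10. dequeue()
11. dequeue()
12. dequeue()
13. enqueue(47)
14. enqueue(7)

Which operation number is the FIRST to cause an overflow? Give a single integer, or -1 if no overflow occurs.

Answer: -1

Derivation:
1. enqueue(46): size=1
2. dequeue(): size=0
3. enqueue(9): size=1
4. dequeue(): size=0
5. enqueue(80): size=1
6. enqueue(7): size=2
7. enqueue(96): size=3
8. dequeue(): size=2
9. enqueue(23): size=3
10. dequeue(): size=2
11. dequeue(): size=1
12. dequeue(): size=0
13. enqueue(47): size=1
14. enqueue(7): size=2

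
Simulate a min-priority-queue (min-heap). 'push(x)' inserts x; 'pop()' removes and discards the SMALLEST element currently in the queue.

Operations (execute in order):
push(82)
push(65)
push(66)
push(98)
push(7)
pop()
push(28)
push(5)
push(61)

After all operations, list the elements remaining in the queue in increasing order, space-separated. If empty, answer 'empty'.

Answer: 5 28 61 65 66 82 98

Derivation:
push(82): heap contents = [82]
push(65): heap contents = [65, 82]
push(66): heap contents = [65, 66, 82]
push(98): heap contents = [65, 66, 82, 98]
push(7): heap contents = [7, 65, 66, 82, 98]
pop() → 7: heap contents = [65, 66, 82, 98]
push(28): heap contents = [28, 65, 66, 82, 98]
push(5): heap contents = [5, 28, 65, 66, 82, 98]
push(61): heap contents = [5, 28, 61, 65, 66, 82, 98]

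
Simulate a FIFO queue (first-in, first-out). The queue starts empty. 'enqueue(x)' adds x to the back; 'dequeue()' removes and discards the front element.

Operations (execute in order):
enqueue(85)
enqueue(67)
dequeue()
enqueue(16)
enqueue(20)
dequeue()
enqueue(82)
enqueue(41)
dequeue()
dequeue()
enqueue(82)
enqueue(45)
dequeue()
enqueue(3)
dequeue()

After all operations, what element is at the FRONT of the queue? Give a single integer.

enqueue(85): queue = [85]
enqueue(67): queue = [85, 67]
dequeue(): queue = [67]
enqueue(16): queue = [67, 16]
enqueue(20): queue = [67, 16, 20]
dequeue(): queue = [16, 20]
enqueue(82): queue = [16, 20, 82]
enqueue(41): queue = [16, 20, 82, 41]
dequeue(): queue = [20, 82, 41]
dequeue(): queue = [82, 41]
enqueue(82): queue = [82, 41, 82]
enqueue(45): queue = [82, 41, 82, 45]
dequeue(): queue = [41, 82, 45]
enqueue(3): queue = [41, 82, 45, 3]
dequeue(): queue = [82, 45, 3]

Answer: 82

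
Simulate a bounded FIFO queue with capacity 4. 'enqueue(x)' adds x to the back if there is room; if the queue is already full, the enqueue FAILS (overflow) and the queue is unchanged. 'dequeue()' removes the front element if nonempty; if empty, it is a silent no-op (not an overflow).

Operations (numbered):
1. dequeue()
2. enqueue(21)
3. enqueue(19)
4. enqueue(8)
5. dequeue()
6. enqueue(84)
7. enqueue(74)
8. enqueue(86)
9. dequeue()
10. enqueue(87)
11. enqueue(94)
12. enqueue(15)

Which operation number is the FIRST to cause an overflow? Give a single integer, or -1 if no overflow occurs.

Answer: 8

Derivation:
1. dequeue(): empty, no-op, size=0
2. enqueue(21): size=1
3. enqueue(19): size=2
4. enqueue(8): size=3
5. dequeue(): size=2
6. enqueue(84): size=3
7. enqueue(74): size=4
8. enqueue(86): size=4=cap → OVERFLOW (fail)
9. dequeue(): size=3
10. enqueue(87): size=4
11. enqueue(94): size=4=cap → OVERFLOW (fail)
12. enqueue(15): size=4=cap → OVERFLOW (fail)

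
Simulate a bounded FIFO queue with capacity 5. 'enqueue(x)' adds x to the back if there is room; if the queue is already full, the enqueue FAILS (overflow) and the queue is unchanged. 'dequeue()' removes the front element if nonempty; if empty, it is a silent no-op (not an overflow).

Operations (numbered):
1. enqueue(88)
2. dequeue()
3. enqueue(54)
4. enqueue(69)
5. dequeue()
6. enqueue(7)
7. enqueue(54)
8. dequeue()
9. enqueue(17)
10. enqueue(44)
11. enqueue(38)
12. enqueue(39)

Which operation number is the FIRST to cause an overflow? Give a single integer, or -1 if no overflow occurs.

Answer: 12

Derivation:
1. enqueue(88): size=1
2. dequeue(): size=0
3. enqueue(54): size=1
4. enqueue(69): size=2
5. dequeue(): size=1
6. enqueue(7): size=2
7. enqueue(54): size=3
8. dequeue(): size=2
9. enqueue(17): size=3
10. enqueue(44): size=4
11. enqueue(38): size=5
12. enqueue(39): size=5=cap → OVERFLOW (fail)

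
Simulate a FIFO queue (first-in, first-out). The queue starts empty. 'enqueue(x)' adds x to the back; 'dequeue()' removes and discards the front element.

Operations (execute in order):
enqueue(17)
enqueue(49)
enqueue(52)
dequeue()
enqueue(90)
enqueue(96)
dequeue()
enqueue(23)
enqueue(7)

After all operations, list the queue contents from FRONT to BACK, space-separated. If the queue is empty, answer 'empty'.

enqueue(17): [17]
enqueue(49): [17, 49]
enqueue(52): [17, 49, 52]
dequeue(): [49, 52]
enqueue(90): [49, 52, 90]
enqueue(96): [49, 52, 90, 96]
dequeue(): [52, 90, 96]
enqueue(23): [52, 90, 96, 23]
enqueue(7): [52, 90, 96, 23, 7]

Answer: 52 90 96 23 7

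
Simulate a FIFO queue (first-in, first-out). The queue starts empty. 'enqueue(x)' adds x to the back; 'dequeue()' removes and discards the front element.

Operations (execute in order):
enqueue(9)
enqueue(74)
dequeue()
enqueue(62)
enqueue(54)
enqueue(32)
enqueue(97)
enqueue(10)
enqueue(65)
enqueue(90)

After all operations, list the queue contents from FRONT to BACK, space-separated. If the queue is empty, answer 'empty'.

enqueue(9): [9]
enqueue(74): [9, 74]
dequeue(): [74]
enqueue(62): [74, 62]
enqueue(54): [74, 62, 54]
enqueue(32): [74, 62, 54, 32]
enqueue(97): [74, 62, 54, 32, 97]
enqueue(10): [74, 62, 54, 32, 97, 10]
enqueue(65): [74, 62, 54, 32, 97, 10, 65]
enqueue(90): [74, 62, 54, 32, 97, 10, 65, 90]

Answer: 74 62 54 32 97 10 65 90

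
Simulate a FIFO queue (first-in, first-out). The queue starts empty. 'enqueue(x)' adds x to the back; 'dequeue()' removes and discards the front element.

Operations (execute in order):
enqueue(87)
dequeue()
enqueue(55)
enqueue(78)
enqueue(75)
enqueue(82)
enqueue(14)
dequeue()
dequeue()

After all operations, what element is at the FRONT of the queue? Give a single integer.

enqueue(87): queue = [87]
dequeue(): queue = []
enqueue(55): queue = [55]
enqueue(78): queue = [55, 78]
enqueue(75): queue = [55, 78, 75]
enqueue(82): queue = [55, 78, 75, 82]
enqueue(14): queue = [55, 78, 75, 82, 14]
dequeue(): queue = [78, 75, 82, 14]
dequeue(): queue = [75, 82, 14]

Answer: 75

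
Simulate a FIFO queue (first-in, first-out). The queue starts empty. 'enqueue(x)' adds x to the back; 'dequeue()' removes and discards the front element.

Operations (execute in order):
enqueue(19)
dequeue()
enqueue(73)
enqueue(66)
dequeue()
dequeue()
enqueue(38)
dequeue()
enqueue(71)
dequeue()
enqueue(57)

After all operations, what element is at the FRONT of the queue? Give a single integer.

enqueue(19): queue = [19]
dequeue(): queue = []
enqueue(73): queue = [73]
enqueue(66): queue = [73, 66]
dequeue(): queue = [66]
dequeue(): queue = []
enqueue(38): queue = [38]
dequeue(): queue = []
enqueue(71): queue = [71]
dequeue(): queue = []
enqueue(57): queue = [57]

Answer: 57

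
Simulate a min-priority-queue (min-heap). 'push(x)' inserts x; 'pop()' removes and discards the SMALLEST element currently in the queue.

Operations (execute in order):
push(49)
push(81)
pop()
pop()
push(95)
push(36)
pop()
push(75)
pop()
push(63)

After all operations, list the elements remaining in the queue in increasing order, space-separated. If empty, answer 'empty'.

Answer: 63 95

Derivation:
push(49): heap contents = [49]
push(81): heap contents = [49, 81]
pop() → 49: heap contents = [81]
pop() → 81: heap contents = []
push(95): heap contents = [95]
push(36): heap contents = [36, 95]
pop() → 36: heap contents = [95]
push(75): heap contents = [75, 95]
pop() → 75: heap contents = [95]
push(63): heap contents = [63, 95]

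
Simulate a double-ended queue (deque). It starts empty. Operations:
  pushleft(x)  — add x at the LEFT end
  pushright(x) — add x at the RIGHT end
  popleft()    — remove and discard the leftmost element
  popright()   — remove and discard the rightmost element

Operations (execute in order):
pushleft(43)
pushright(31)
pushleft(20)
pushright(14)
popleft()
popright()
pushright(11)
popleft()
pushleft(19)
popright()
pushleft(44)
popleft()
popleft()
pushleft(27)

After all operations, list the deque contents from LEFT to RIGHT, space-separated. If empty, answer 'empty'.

Answer: 27 31

Derivation:
pushleft(43): [43]
pushright(31): [43, 31]
pushleft(20): [20, 43, 31]
pushright(14): [20, 43, 31, 14]
popleft(): [43, 31, 14]
popright(): [43, 31]
pushright(11): [43, 31, 11]
popleft(): [31, 11]
pushleft(19): [19, 31, 11]
popright(): [19, 31]
pushleft(44): [44, 19, 31]
popleft(): [19, 31]
popleft(): [31]
pushleft(27): [27, 31]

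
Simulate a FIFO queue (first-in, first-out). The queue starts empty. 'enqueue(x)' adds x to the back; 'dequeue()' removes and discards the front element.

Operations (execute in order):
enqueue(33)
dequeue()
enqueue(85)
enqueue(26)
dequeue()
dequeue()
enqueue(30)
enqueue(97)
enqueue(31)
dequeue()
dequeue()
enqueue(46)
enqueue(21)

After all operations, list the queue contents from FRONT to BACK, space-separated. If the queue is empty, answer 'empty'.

enqueue(33): [33]
dequeue(): []
enqueue(85): [85]
enqueue(26): [85, 26]
dequeue(): [26]
dequeue(): []
enqueue(30): [30]
enqueue(97): [30, 97]
enqueue(31): [30, 97, 31]
dequeue(): [97, 31]
dequeue(): [31]
enqueue(46): [31, 46]
enqueue(21): [31, 46, 21]

Answer: 31 46 21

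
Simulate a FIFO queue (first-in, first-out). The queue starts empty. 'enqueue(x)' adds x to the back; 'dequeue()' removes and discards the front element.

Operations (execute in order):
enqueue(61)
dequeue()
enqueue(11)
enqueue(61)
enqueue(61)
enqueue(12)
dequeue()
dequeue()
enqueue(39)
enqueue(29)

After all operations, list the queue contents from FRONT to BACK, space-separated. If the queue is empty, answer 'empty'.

Answer: 61 12 39 29

Derivation:
enqueue(61): [61]
dequeue(): []
enqueue(11): [11]
enqueue(61): [11, 61]
enqueue(61): [11, 61, 61]
enqueue(12): [11, 61, 61, 12]
dequeue(): [61, 61, 12]
dequeue(): [61, 12]
enqueue(39): [61, 12, 39]
enqueue(29): [61, 12, 39, 29]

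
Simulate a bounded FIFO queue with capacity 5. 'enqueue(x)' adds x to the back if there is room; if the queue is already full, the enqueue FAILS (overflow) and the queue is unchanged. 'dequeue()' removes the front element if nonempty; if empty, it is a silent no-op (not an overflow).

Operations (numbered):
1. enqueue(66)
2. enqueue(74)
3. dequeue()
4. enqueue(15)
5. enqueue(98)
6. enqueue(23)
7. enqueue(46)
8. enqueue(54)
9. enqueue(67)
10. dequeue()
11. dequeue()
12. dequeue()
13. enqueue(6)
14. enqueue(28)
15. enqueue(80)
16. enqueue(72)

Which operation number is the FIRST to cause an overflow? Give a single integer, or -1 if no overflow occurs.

Answer: 8

Derivation:
1. enqueue(66): size=1
2. enqueue(74): size=2
3. dequeue(): size=1
4. enqueue(15): size=2
5. enqueue(98): size=3
6. enqueue(23): size=4
7. enqueue(46): size=5
8. enqueue(54): size=5=cap → OVERFLOW (fail)
9. enqueue(67): size=5=cap → OVERFLOW (fail)
10. dequeue(): size=4
11. dequeue(): size=3
12. dequeue(): size=2
13. enqueue(6): size=3
14. enqueue(28): size=4
15. enqueue(80): size=5
16. enqueue(72): size=5=cap → OVERFLOW (fail)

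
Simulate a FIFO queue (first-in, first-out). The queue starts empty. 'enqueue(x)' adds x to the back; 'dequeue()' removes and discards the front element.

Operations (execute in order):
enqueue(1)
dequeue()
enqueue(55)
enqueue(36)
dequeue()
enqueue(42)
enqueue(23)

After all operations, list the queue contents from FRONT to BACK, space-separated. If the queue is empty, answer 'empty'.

Answer: 36 42 23

Derivation:
enqueue(1): [1]
dequeue(): []
enqueue(55): [55]
enqueue(36): [55, 36]
dequeue(): [36]
enqueue(42): [36, 42]
enqueue(23): [36, 42, 23]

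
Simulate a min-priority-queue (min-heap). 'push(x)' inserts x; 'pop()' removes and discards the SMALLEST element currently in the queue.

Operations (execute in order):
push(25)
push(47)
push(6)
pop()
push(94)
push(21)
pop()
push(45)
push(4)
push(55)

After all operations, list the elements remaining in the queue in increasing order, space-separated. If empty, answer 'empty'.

Answer: 4 25 45 47 55 94

Derivation:
push(25): heap contents = [25]
push(47): heap contents = [25, 47]
push(6): heap contents = [6, 25, 47]
pop() → 6: heap contents = [25, 47]
push(94): heap contents = [25, 47, 94]
push(21): heap contents = [21, 25, 47, 94]
pop() → 21: heap contents = [25, 47, 94]
push(45): heap contents = [25, 45, 47, 94]
push(4): heap contents = [4, 25, 45, 47, 94]
push(55): heap contents = [4, 25, 45, 47, 55, 94]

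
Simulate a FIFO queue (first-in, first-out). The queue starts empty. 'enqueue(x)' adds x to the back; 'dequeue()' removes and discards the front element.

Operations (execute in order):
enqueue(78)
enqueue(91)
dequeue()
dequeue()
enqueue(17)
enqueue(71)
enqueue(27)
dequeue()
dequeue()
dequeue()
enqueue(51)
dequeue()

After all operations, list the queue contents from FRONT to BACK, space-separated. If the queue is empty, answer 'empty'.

Answer: empty

Derivation:
enqueue(78): [78]
enqueue(91): [78, 91]
dequeue(): [91]
dequeue(): []
enqueue(17): [17]
enqueue(71): [17, 71]
enqueue(27): [17, 71, 27]
dequeue(): [71, 27]
dequeue(): [27]
dequeue(): []
enqueue(51): [51]
dequeue(): []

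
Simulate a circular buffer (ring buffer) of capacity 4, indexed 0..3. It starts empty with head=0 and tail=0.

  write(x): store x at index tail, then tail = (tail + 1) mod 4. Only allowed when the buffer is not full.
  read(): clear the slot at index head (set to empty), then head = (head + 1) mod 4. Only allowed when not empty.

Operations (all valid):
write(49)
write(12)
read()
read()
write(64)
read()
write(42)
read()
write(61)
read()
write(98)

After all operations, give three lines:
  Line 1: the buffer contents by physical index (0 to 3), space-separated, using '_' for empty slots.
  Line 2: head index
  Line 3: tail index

Answer: _ 98 _ _
1
2

Derivation:
write(49): buf=[49 _ _ _], head=0, tail=1, size=1
write(12): buf=[49 12 _ _], head=0, tail=2, size=2
read(): buf=[_ 12 _ _], head=1, tail=2, size=1
read(): buf=[_ _ _ _], head=2, tail=2, size=0
write(64): buf=[_ _ 64 _], head=2, tail=3, size=1
read(): buf=[_ _ _ _], head=3, tail=3, size=0
write(42): buf=[_ _ _ 42], head=3, tail=0, size=1
read(): buf=[_ _ _ _], head=0, tail=0, size=0
write(61): buf=[61 _ _ _], head=0, tail=1, size=1
read(): buf=[_ _ _ _], head=1, tail=1, size=0
write(98): buf=[_ 98 _ _], head=1, tail=2, size=1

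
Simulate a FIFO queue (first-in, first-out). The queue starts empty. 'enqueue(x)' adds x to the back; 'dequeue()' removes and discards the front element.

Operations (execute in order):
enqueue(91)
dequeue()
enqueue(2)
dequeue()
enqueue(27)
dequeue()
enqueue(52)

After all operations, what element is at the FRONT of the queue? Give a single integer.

enqueue(91): queue = [91]
dequeue(): queue = []
enqueue(2): queue = [2]
dequeue(): queue = []
enqueue(27): queue = [27]
dequeue(): queue = []
enqueue(52): queue = [52]

Answer: 52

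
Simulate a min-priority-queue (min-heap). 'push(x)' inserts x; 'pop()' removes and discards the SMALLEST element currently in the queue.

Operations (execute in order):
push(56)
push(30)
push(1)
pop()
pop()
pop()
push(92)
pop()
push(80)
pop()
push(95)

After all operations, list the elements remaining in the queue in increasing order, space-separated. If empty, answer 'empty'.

Answer: 95

Derivation:
push(56): heap contents = [56]
push(30): heap contents = [30, 56]
push(1): heap contents = [1, 30, 56]
pop() → 1: heap contents = [30, 56]
pop() → 30: heap contents = [56]
pop() → 56: heap contents = []
push(92): heap contents = [92]
pop() → 92: heap contents = []
push(80): heap contents = [80]
pop() → 80: heap contents = []
push(95): heap contents = [95]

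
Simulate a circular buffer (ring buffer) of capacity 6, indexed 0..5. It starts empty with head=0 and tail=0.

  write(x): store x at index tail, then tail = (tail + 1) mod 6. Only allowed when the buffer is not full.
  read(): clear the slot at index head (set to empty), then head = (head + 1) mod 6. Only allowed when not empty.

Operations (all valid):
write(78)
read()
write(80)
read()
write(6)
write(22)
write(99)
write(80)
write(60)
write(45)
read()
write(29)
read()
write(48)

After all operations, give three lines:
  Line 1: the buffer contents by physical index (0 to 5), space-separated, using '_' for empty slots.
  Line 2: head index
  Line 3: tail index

write(78): buf=[78 _ _ _ _ _], head=0, tail=1, size=1
read(): buf=[_ _ _ _ _ _], head=1, tail=1, size=0
write(80): buf=[_ 80 _ _ _ _], head=1, tail=2, size=1
read(): buf=[_ _ _ _ _ _], head=2, tail=2, size=0
write(6): buf=[_ _ 6 _ _ _], head=2, tail=3, size=1
write(22): buf=[_ _ 6 22 _ _], head=2, tail=4, size=2
write(99): buf=[_ _ 6 22 99 _], head=2, tail=5, size=3
write(80): buf=[_ _ 6 22 99 80], head=2, tail=0, size=4
write(60): buf=[60 _ 6 22 99 80], head=2, tail=1, size=5
write(45): buf=[60 45 6 22 99 80], head=2, tail=2, size=6
read(): buf=[60 45 _ 22 99 80], head=3, tail=2, size=5
write(29): buf=[60 45 29 22 99 80], head=3, tail=3, size=6
read(): buf=[60 45 29 _ 99 80], head=4, tail=3, size=5
write(48): buf=[60 45 29 48 99 80], head=4, tail=4, size=6

Answer: 60 45 29 48 99 80
4
4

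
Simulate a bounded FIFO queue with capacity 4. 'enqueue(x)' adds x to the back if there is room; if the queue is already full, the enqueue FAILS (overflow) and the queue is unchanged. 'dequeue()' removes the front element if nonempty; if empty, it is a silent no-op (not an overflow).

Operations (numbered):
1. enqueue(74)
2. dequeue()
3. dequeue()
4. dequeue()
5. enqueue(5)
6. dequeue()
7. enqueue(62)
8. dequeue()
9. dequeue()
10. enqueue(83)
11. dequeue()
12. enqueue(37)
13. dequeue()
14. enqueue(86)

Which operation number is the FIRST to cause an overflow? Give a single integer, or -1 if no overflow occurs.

1. enqueue(74): size=1
2. dequeue(): size=0
3. dequeue(): empty, no-op, size=0
4. dequeue(): empty, no-op, size=0
5. enqueue(5): size=1
6. dequeue(): size=0
7. enqueue(62): size=1
8. dequeue(): size=0
9. dequeue(): empty, no-op, size=0
10. enqueue(83): size=1
11. dequeue(): size=0
12. enqueue(37): size=1
13. dequeue(): size=0
14. enqueue(86): size=1

Answer: -1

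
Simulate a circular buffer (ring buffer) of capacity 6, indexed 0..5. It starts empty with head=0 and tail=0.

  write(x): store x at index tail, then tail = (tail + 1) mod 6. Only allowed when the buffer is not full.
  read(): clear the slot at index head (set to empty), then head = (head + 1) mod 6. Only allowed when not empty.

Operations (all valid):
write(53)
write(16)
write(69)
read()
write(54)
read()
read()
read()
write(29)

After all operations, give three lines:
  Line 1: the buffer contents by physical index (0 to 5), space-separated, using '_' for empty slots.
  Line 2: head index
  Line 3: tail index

Answer: _ _ _ _ 29 _
4
5

Derivation:
write(53): buf=[53 _ _ _ _ _], head=0, tail=1, size=1
write(16): buf=[53 16 _ _ _ _], head=0, tail=2, size=2
write(69): buf=[53 16 69 _ _ _], head=0, tail=3, size=3
read(): buf=[_ 16 69 _ _ _], head=1, tail=3, size=2
write(54): buf=[_ 16 69 54 _ _], head=1, tail=4, size=3
read(): buf=[_ _ 69 54 _ _], head=2, tail=4, size=2
read(): buf=[_ _ _ 54 _ _], head=3, tail=4, size=1
read(): buf=[_ _ _ _ _ _], head=4, tail=4, size=0
write(29): buf=[_ _ _ _ 29 _], head=4, tail=5, size=1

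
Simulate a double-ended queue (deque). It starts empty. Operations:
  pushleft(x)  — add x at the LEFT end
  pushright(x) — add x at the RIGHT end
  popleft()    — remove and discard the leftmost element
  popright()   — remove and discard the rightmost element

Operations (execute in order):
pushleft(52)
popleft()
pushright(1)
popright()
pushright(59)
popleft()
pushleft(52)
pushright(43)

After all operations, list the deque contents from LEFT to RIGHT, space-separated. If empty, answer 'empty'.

pushleft(52): [52]
popleft(): []
pushright(1): [1]
popright(): []
pushright(59): [59]
popleft(): []
pushleft(52): [52]
pushright(43): [52, 43]

Answer: 52 43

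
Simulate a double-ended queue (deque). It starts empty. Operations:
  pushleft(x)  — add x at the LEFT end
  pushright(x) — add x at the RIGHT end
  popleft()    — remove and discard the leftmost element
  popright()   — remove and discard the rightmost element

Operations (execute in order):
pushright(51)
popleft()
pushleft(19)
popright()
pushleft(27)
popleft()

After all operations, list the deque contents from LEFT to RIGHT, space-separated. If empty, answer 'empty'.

Answer: empty

Derivation:
pushright(51): [51]
popleft(): []
pushleft(19): [19]
popright(): []
pushleft(27): [27]
popleft(): []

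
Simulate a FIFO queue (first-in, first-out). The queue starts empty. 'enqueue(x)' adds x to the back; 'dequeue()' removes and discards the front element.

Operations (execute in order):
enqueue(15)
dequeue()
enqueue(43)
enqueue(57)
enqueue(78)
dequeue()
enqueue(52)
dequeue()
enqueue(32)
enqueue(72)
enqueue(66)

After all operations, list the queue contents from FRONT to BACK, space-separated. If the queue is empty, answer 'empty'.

enqueue(15): [15]
dequeue(): []
enqueue(43): [43]
enqueue(57): [43, 57]
enqueue(78): [43, 57, 78]
dequeue(): [57, 78]
enqueue(52): [57, 78, 52]
dequeue(): [78, 52]
enqueue(32): [78, 52, 32]
enqueue(72): [78, 52, 32, 72]
enqueue(66): [78, 52, 32, 72, 66]

Answer: 78 52 32 72 66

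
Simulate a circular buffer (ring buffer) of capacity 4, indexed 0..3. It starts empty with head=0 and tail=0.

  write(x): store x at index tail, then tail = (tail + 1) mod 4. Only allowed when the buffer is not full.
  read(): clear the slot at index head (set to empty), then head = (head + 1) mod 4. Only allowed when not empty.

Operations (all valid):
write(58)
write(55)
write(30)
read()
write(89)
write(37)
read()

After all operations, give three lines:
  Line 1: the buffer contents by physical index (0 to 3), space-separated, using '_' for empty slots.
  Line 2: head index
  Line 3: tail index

Answer: 37 _ 30 89
2
1

Derivation:
write(58): buf=[58 _ _ _], head=0, tail=1, size=1
write(55): buf=[58 55 _ _], head=0, tail=2, size=2
write(30): buf=[58 55 30 _], head=0, tail=3, size=3
read(): buf=[_ 55 30 _], head=1, tail=3, size=2
write(89): buf=[_ 55 30 89], head=1, tail=0, size=3
write(37): buf=[37 55 30 89], head=1, tail=1, size=4
read(): buf=[37 _ 30 89], head=2, tail=1, size=3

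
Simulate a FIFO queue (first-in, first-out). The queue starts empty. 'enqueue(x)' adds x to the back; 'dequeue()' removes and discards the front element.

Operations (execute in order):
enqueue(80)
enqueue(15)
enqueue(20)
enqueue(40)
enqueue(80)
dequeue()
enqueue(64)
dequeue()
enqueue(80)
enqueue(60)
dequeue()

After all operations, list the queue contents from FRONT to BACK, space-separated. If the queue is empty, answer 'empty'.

Answer: 40 80 64 80 60

Derivation:
enqueue(80): [80]
enqueue(15): [80, 15]
enqueue(20): [80, 15, 20]
enqueue(40): [80, 15, 20, 40]
enqueue(80): [80, 15, 20, 40, 80]
dequeue(): [15, 20, 40, 80]
enqueue(64): [15, 20, 40, 80, 64]
dequeue(): [20, 40, 80, 64]
enqueue(80): [20, 40, 80, 64, 80]
enqueue(60): [20, 40, 80, 64, 80, 60]
dequeue(): [40, 80, 64, 80, 60]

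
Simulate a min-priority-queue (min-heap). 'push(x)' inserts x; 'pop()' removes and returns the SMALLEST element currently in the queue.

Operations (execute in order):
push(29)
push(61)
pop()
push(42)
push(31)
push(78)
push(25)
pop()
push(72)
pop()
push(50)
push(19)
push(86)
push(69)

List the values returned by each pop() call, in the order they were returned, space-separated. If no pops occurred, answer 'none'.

Answer: 29 25 31

Derivation:
push(29): heap contents = [29]
push(61): heap contents = [29, 61]
pop() → 29: heap contents = [61]
push(42): heap contents = [42, 61]
push(31): heap contents = [31, 42, 61]
push(78): heap contents = [31, 42, 61, 78]
push(25): heap contents = [25, 31, 42, 61, 78]
pop() → 25: heap contents = [31, 42, 61, 78]
push(72): heap contents = [31, 42, 61, 72, 78]
pop() → 31: heap contents = [42, 61, 72, 78]
push(50): heap contents = [42, 50, 61, 72, 78]
push(19): heap contents = [19, 42, 50, 61, 72, 78]
push(86): heap contents = [19, 42, 50, 61, 72, 78, 86]
push(69): heap contents = [19, 42, 50, 61, 69, 72, 78, 86]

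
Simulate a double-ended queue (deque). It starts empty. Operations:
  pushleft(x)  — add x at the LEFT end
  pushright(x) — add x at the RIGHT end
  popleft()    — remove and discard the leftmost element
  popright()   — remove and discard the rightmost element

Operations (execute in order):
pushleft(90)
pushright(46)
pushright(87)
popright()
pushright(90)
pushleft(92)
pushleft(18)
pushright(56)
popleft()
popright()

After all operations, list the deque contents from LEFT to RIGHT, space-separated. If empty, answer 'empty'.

Answer: 92 90 46 90

Derivation:
pushleft(90): [90]
pushright(46): [90, 46]
pushright(87): [90, 46, 87]
popright(): [90, 46]
pushright(90): [90, 46, 90]
pushleft(92): [92, 90, 46, 90]
pushleft(18): [18, 92, 90, 46, 90]
pushright(56): [18, 92, 90, 46, 90, 56]
popleft(): [92, 90, 46, 90, 56]
popright(): [92, 90, 46, 90]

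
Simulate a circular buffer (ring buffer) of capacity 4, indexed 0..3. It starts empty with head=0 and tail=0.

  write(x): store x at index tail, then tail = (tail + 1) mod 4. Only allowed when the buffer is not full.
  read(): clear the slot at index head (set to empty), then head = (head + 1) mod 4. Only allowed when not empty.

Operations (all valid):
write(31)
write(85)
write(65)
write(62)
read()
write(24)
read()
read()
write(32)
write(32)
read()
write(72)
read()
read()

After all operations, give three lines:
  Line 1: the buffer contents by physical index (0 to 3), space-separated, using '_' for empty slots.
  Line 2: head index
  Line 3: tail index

write(31): buf=[31 _ _ _], head=0, tail=1, size=1
write(85): buf=[31 85 _ _], head=0, tail=2, size=2
write(65): buf=[31 85 65 _], head=0, tail=3, size=3
write(62): buf=[31 85 65 62], head=0, tail=0, size=4
read(): buf=[_ 85 65 62], head=1, tail=0, size=3
write(24): buf=[24 85 65 62], head=1, tail=1, size=4
read(): buf=[24 _ 65 62], head=2, tail=1, size=3
read(): buf=[24 _ _ 62], head=3, tail=1, size=2
write(32): buf=[24 32 _ 62], head=3, tail=2, size=3
write(32): buf=[24 32 32 62], head=3, tail=3, size=4
read(): buf=[24 32 32 _], head=0, tail=3, size=3
write(72): buf=[24 32 32 72], head=0, tail=0, size=4
read(): buf=[_ 32 32 72], head=1, tail=0, size=3
read(): buf=[_ _ 32 72], head=2, tail=0, size=2

Answer: _ _ 32 72
2
0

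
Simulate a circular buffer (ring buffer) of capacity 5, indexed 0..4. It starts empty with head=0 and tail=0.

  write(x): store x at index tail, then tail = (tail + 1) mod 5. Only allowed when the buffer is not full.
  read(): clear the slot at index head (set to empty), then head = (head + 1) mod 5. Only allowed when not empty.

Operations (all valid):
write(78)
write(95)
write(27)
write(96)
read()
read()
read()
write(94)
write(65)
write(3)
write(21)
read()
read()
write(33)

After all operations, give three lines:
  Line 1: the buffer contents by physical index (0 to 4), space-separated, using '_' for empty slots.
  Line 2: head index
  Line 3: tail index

write(78): buf=[78 _ _ _ _], head=0, tail=1, size=1
write(95): buf=[78 95 _ _ _], head=0, tail=2, size=2
write(27): buf=[78 95 27 _ _], head=0, tail=3, size=3
write(96): buf=[78 95 27 96 _], head=0, tail=4, size=4
read(): buf=[_ 95 27 96 _], head=1, tail=4, size=3
read(): buf=[_ _ 27 96 _], head=2, tail=4, size=2
read(): buf=[_ _ _ 96 _], head=3, tail=4, size=1
write(94): buf=[_ _ _ 96 94], head=3, tail=0, size=2
write(65): buf=[65 _ _ 96 94], head=3, tail=1, size=3
write(3): buf=[65 3 _ 96 94], head=3, tail=2, size=4
write(21): buf=[65 3 21 96 94], head=3, tail=3, size=5
read(): buf=[65 3 21 _ 94], head=4, tail=3, size=4
read(): buf=[65 3 21 _ _], head=0, tail=3, size=3
write(33): buf=[65 3 21 33 _], head=0, tail=4, size=4

Answer: 65 3 21 33 _
0
4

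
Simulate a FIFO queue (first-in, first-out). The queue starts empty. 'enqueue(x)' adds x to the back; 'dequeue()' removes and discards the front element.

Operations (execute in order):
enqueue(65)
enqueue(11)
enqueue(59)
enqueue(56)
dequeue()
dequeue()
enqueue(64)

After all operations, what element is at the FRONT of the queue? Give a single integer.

enqueue(65): queue = [65]
enqueue(11): queue = [65, 11]
enqueue(59): queue = [65, 11, 59]
enqueue(56): queue = [65, 11, 59, 56]
dequeue(): queue = [11, 59, 56]
dequeue(): queue = [59, 56]
enqueue(64): queue = [59, 56, 64]

Answer: 59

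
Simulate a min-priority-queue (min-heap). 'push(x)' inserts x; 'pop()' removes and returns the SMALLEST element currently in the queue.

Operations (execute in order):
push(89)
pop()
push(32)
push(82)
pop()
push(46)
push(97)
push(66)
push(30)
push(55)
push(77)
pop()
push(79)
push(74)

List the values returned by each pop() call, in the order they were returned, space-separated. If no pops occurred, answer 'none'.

push(89): heap contents = [89]
pop() → 89: heap contents = []
push(32): heap contents = [32]
push(82): heap contents = [32, 82]
pop() → 32: heap contents = [82]
push(46): heap contents = [46, 82]
push(97): heap contents = [46, 82, 97]
push(66): heap contents = [46, 66, 82, 97]
push(30): heap contents = [30, 46, 66, 82, 97]
push(55): heap contents = [30, 46, 55, 66, 82, 97]
push(77): heap contents = [30, 46, 55, 66, 77, 82, 97]
pop() → 30: heap contents = [46, 55, 66, 77, 82, 97]
push(79): heap contents = [46, 55, 66, 77, 79, 82, 97]
push(74): heap contents = [46, 55, 66, 74, 77, 79, 82, 97]

Answer: 89 32 30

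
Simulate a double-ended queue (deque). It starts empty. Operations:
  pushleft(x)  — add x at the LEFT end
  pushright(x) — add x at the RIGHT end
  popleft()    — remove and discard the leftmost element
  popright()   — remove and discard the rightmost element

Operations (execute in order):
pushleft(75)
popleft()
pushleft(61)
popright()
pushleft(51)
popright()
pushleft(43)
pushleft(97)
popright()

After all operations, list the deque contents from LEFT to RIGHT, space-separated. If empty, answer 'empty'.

Answer: 97

Derivation:
pushleft(75): [75]
popleft(): []
pushleft(61): [61]
popright(): []
pushleft(51): [51]
popright(): []
pushleft(43): [43]
pushleft(97): [97, 43]
popright(): [97]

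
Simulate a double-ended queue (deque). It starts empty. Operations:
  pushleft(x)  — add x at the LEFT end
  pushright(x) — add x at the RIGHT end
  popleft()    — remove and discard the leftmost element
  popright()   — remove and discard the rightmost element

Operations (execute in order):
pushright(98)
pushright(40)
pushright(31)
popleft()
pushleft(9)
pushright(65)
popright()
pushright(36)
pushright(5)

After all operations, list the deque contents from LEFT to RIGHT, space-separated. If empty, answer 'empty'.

Answer: 9 40 31 36 5

Derivation:
pushright(98): [98]
pushright(40): [98, 40]
pushright(31): [98, 40, 31]
popleft(): [40, 31]
pushleft(9): [9, 40, 31]
pushright(65): [9, 40, 31, 65]
popright(): [9, 40, 31]
pushright(36): [9, 40, 31, 36]
pushright(5): [9, 40, 31, 36, 5]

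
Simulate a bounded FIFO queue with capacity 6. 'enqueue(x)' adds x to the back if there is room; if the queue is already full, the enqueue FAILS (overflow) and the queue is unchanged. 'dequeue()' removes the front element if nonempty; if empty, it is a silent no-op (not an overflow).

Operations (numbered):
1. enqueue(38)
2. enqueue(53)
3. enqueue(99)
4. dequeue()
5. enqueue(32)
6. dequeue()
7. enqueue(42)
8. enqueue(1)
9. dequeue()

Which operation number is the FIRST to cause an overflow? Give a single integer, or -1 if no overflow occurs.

1. enqueue(38): size=1
2. enqueue(53): size=2
3. enqueue(99): size=3
4. dequeue(): size=2
5. enqueue(32): size=3
6. dequeue(): size=2
7. enqueue(42): size=3
8. enqueue(1): size=4
9. dequeue(): size=3

Answer: -1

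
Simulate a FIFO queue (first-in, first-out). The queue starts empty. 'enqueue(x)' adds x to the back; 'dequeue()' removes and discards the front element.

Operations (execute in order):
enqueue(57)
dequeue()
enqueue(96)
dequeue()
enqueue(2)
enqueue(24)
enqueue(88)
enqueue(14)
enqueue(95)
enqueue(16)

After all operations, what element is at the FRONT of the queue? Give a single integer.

Answer: 2

Derivation:
enqueue(57): queue = [57]
dequeue(): queue = []
enqueue(96): queue = [96]
dequeue(): queue = []
enqueue(2): queue = [2]
enqueue(24): queue = [2, 24]
enqueue(88): queue = [2, 24, 88]
enqueue(14): queue = [2, 24, 88, 14]
enqueue(95): queue = [2, 24, 88, 14, 95]
enqueue(16): queue = [2, 24, 88, 14, 95, 16]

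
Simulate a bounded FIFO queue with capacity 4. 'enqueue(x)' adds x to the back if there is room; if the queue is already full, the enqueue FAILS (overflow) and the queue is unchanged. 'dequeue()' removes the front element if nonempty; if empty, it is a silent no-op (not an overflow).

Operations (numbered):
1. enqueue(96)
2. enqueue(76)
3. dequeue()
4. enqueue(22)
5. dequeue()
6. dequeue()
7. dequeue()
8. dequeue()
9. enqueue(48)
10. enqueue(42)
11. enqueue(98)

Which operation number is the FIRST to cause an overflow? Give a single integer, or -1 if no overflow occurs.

1. enqueue(96): size=1
2. enqueue(76): size=2
3. dequeue(): size=1
4. enqueue(22): size=2
5. dequeue(): size=1
6. dequeue(): size=0
7. dequeue(): empty, no-op, size=0
8. dequeue(): empty, no-op, size=0
9. enqueue(48): size=1
10. enqueue(42): size=2
11. enqueue(98): size=3

Answer: -1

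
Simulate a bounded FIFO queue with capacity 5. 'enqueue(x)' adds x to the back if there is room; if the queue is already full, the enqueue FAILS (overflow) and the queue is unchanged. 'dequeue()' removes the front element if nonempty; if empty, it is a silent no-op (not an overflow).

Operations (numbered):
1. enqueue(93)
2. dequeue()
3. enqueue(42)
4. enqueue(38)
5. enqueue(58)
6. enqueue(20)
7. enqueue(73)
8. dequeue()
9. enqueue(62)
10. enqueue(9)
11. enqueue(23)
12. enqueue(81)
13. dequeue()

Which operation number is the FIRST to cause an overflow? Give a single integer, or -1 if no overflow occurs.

1. enqueue(93): size=1
2. dequeue(): size=0
3. enqueue(42): size=1
4. enqueue(38): size=2
5. enqueue(58): size=3
6. enqueue(20): size=4
7. enqueue(73): size=5
8. dequeue(): size=4
9. enqueue(62): size=5
10. enqueue(9): size=5=cap → OVERFLOW (fail)
11. enqueue(23): size=5=cap → OVERFLOW (fail)
12. enqueue(81): size=5=cap → OVERFLOW (fail)
13. dequeue(): size=4

Answer: 10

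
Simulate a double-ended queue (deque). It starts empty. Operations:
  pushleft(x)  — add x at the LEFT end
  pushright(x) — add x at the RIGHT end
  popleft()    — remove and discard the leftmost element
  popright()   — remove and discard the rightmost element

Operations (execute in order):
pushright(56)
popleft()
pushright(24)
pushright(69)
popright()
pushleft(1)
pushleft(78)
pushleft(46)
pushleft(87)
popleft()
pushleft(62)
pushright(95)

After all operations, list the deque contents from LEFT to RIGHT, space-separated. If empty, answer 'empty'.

pushright(56): [56]
popleft(): []
pushright(24): [24]
pushright(69): [24, 69]
popright(): [24]
pushleft(1): [1, 24]
pushleft(78): [78, 1, 24]
pushleft(46): [46, 78, 1, 24]
pushleft(87): [87, 46, 78, 1, 24]
popleft(): [46, 78, 1, 24]
pushleft(62): [62, 46, 78, 1, 24]
pushright(95): [62, 46, 78, 1, 24, 95]

Answer: 62 46 78 1 24 95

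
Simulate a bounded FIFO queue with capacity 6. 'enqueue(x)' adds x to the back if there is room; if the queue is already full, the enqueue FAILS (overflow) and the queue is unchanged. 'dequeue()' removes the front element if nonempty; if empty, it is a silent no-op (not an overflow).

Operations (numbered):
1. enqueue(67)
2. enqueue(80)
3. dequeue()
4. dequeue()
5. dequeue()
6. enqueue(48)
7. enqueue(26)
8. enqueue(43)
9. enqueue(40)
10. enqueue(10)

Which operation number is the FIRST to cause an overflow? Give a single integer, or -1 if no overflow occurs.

1. enqueue(67): size=1
2. enqueue(80): size=2
3. dequeue(): size=1
4. dequeue(): size=0
5. dequeue(): empty, no-op, size=0
6. enqueue(48): size=1
7. enqueue(26): size=2
8. enqueue(43): size=3
9. enqueue(40): size=4
10. enqueue(10): size=5

Answer: -1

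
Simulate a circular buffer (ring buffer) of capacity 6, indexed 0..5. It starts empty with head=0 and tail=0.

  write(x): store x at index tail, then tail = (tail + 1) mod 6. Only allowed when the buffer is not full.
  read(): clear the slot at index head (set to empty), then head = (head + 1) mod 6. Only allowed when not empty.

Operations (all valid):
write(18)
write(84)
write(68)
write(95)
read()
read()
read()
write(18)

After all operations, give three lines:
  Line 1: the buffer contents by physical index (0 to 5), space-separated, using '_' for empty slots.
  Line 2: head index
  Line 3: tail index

write(18): buf=[18 _ _ _ _ _], head=0, tail=1, size=1
write(84): buf=[18 84 _ _ _ _], head=0, tail=2, size=2
write(68): buf=[18 84 68 _ _ _], head=0, tail=3, size=3
write(95): buf=[18 84 68 95 _ _], head=0, tail=4, size=4
read(): buf=[_ 84 68 95 _ _], head=1, tail=4, size=3
read(): buf=[_ _ 68 95 _ _], head=2, tail=4, size=2
read(): buf=[_ _ _ 95 _ _], head=3, tail=4, size=1
write(18): buf=[_ _ _ 95 18 _], head=3, tail=5, size=2

Answer: _ _ _ 95 18 _
3
5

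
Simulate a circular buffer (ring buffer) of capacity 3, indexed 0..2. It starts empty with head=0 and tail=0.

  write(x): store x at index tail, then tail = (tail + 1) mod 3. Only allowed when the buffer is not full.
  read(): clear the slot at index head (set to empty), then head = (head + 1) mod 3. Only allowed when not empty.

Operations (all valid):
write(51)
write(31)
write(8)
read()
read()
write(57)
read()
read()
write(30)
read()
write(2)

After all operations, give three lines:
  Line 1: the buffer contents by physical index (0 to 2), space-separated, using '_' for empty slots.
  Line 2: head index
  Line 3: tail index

Answer: _ _ 2
2
0

Derivation:
write(51): buf=[51 _ _], head=0, tail=1, size=1
write(31): buf=[51 31 _], head=0, tail=2, size=2
write(8): buf=[51 31 8], head=0, tail=0, size=3
read(): buf=[_ 31 8], head=1, tail=0, size=2
read(): buf=[_ _ 8], head=2, tail=0, size=1
write(57): buf=[57 _ 8], head=2, tail=1, size=2
read(): buf=[57 _ _], head=0, tail=1, size=1
read(): buf=[_ _ _], head=1, tail=1, size=0
write(30): buf=[_ 30 _], head=1, tail=2, size=1
read(): buf=[_ _ _], head=2, tail=2, size=0
write(2): buf=[_ _ 2], head=2, tail=0, size=1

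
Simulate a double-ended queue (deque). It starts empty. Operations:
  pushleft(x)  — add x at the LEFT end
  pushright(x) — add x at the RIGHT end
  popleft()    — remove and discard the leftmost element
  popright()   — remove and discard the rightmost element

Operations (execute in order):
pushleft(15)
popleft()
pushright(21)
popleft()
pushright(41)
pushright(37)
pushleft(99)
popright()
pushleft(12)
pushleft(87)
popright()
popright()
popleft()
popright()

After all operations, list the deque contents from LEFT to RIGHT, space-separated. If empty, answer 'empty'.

pushleft(15): [15]
popleft(): []
pushright(21): [21]
popleft(): []
pushright(41): [41]
pushright(37): [41, 37]
pushleft(99): [99, 41, 37]
popright(): [99, 41]
pushleft(12): [12, 99, 41]
pushleft(87): [87, 12, 99, 41]
popright(): [87, 12, 99]
popright(): [87, 12]
popleft(): [12]
popright(): []

Answer: empty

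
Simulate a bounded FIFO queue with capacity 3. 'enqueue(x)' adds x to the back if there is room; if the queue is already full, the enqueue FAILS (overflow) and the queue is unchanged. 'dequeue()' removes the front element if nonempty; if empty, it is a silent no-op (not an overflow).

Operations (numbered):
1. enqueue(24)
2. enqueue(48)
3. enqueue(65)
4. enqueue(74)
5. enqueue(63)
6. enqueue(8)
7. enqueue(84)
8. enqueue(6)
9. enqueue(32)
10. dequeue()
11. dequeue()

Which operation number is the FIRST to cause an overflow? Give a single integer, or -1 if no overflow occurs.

Answer: 4

Derivation:
1. enqueue(24): size=1
2. enqueue(48): size=2
3. enqueue(65): size=3
4. enqueue(74): size=3=cap → OVERFLOW (fail)
5. enqueue(63): size=3=cap → OVERFLOW (fail)
6. enqueue(8): size=3=cap → OVERFLOW (fail)
7. enqueue(84): size=3=cap → OVERFLOW (fail)
8. enqueue(6): size=3=cap → OVERFLOW (fail)
9. enqueue(32): size=3=cap → OVERFLOW (fail)
10. dequeue(): size=2
11. dequeue(): size=1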